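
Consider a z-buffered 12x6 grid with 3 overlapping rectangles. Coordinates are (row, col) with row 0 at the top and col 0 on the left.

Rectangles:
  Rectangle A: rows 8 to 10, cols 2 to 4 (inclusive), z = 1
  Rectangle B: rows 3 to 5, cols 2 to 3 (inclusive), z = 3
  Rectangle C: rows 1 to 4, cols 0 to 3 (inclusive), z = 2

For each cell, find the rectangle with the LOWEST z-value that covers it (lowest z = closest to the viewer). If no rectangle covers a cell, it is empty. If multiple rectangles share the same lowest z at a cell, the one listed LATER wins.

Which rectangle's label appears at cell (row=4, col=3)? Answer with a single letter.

Answer: C

Derivation:
Check cell (4,3):
  A: rows 8-10 cols 2-4 -> outside (row miss)
  B: rows 3-5 cols 2-3 z=3 -> covers; best now B (z=3)
  C: rows 1-4 cols 0-3 z=2 -> covers; best now C (z=2)
Winner: C at z=2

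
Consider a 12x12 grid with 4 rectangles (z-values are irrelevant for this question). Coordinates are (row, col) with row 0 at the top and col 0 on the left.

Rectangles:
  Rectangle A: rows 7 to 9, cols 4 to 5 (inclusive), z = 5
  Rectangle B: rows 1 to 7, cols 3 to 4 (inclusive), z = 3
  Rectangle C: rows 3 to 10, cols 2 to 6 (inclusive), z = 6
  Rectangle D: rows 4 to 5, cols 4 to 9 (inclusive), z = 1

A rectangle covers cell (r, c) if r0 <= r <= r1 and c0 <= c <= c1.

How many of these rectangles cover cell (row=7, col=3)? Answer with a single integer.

Answer: 2

Derivation:
Check cell (7,3):
  A: rows 7-9 cols 4-5 -> outside (col miss)
  B: rows 1-7 cols 3-4 -> covers
  C: rows 3-10 cols 2-6 -> covers
  D: rows 4-5 cols 4-9 -> outside (row miss)
Count covering = 2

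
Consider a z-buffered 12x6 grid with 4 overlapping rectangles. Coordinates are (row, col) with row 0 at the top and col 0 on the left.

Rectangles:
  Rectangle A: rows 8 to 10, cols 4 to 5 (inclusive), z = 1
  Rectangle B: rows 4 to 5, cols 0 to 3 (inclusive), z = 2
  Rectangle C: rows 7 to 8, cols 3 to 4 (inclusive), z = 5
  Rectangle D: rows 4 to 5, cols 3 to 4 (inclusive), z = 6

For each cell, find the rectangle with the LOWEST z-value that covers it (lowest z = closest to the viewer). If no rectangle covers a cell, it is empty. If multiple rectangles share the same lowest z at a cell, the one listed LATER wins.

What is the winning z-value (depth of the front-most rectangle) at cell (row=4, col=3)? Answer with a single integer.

Answer: 2

Derivation:
Check cell (4,3):
  A: rows 8-10 cols 4-5 -> outside (row miss)
  B: rows 4-5 cols 0-3 z=2 -> covers; best now B (z=2)
  C: rows 7-8 cols 3-4 -> outside (row miss)
  D: rows 4-5 cols 3-4 z=6 -> covers; best now B (z=2)
Winner: B at z=2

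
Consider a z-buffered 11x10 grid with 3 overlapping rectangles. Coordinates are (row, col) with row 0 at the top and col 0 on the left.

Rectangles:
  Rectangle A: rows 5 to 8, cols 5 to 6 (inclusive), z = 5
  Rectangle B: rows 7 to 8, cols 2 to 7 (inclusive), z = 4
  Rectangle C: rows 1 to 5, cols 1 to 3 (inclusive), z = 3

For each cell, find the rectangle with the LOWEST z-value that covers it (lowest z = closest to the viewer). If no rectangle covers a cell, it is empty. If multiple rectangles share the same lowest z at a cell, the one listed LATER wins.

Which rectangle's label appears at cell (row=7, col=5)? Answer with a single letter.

Check cell (7,5):
  A: rows 5-8 cols 5-6 z=5 -> covers; best now A (z=5)
  B: rows 7-8 cols 2-7 z=4 -> covers; best now B (z=4)
  C: rows 1-5 cols 1-3 -> outside (row miss)
Winner: B at z=4

Answer: B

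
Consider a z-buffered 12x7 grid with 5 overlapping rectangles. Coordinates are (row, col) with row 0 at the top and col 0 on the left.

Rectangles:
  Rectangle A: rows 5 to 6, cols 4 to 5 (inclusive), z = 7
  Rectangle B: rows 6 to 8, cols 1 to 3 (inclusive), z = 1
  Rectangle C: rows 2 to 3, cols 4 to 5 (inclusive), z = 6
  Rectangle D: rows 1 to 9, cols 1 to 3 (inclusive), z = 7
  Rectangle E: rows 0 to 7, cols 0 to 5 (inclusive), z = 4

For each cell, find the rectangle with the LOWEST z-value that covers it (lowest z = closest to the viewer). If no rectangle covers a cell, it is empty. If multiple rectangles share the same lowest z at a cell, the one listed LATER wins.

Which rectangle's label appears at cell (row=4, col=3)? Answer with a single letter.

Check cell (4,3):
  A: rows 5-6 cols 4-5 -> outside (row miss)
  B: rows 6-8 cols 1-3 -> outside (row miss)
  C: rows 2-3 cols 4-5 -> outside (row miss)
  D: rows 1-9 cols 1-3 z=7 -> covers; best now D (z=7)
  E: rows 0-7 cols 0-5 z=4 -> covers; best now E (z=4)
Winner: E at z=4

Answer: E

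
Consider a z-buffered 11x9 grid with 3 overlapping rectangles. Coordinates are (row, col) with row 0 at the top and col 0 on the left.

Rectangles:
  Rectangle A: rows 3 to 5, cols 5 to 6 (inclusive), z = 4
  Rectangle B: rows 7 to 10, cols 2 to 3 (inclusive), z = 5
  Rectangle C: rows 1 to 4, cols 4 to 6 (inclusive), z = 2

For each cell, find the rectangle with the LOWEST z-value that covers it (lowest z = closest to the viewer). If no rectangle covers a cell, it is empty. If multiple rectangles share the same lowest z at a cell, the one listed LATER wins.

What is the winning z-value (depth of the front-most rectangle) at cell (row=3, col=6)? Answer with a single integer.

Answer: 2

Derivation:
Check cell (3,6):
  A: rows 3-5 cols 5-6 z=4 -> covers; best now A (z=4)
  B: rows 7-10 cols 2-3 -> outside (row miss)
  C: rows 1-4 cols 4-6 z=2 -> covers; best now C (z=2)
Winner: C at z=2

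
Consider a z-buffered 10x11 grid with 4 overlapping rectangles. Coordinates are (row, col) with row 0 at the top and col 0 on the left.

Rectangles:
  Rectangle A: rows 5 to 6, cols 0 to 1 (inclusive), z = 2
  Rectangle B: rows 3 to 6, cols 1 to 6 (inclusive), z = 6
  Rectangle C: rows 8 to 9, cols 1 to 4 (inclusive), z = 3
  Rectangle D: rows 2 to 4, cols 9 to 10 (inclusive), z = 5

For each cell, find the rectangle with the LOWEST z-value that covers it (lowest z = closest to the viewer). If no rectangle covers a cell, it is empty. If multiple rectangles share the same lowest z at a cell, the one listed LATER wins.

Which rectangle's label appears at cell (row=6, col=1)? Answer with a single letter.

Answer: A

Derivation:
Check cell (6,1):
  A: rows 5-6 cols 0-1 z=2 -> covers; best now A (z=2)
  B: rows 3-6 cols 1-6 z=6 -> covers; best now A (z=2)
  C: rows 8-9 cols 1-4 -> outside (row miss)
  D: rows 2-4 cols 9-10 -> outside (row miss)
Winner: A at z=2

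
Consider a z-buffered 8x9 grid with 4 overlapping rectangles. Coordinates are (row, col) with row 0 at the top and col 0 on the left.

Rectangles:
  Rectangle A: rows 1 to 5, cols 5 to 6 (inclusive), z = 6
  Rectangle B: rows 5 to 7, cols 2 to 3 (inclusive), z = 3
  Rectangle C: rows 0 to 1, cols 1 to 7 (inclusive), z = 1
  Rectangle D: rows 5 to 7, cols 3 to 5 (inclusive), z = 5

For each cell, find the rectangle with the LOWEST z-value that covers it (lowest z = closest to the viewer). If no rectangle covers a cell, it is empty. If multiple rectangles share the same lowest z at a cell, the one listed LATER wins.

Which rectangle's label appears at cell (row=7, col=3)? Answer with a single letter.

Answer: B

Derivation:
Check cell (7,3):
  A: rows 1-5 cols 5-6 -> outside (row miss)
  B: rows 5-7 cols 2-3 z=3 -> covers; best now B (z=3)
  C: rows 0-1 cols 1-7 -> outside (row miss)
  D: rows 5-7 cols 3-5 z=5 -> covers; best now B (z=3)
Winner: B at z=3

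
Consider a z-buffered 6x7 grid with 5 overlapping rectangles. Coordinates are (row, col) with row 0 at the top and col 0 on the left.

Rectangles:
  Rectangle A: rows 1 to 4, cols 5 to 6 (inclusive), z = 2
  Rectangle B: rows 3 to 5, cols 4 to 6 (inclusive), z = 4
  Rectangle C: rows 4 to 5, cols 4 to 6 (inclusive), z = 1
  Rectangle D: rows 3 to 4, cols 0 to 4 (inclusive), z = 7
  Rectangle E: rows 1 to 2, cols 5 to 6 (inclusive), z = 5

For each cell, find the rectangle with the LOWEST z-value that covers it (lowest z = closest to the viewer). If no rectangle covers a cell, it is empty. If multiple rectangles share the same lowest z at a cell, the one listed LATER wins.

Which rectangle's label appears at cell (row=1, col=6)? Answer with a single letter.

Answer: A

Derivation:
Check cell (1,6):
  A: rows 1-4 cols 5-6 z=2 -> covers; best now A (z=2)
  B: rows 3-5 cols 4-6 -> outside (row miss)
  C: rows 4-5 cols 4-6 -> outside (row miss)
  D: rows 3-4 cols 0-4 -> outside (row miss)
  E: rows 1-2 cols 5-6 z=5 -> covers; best now A (z=2)
Winner: A at z=2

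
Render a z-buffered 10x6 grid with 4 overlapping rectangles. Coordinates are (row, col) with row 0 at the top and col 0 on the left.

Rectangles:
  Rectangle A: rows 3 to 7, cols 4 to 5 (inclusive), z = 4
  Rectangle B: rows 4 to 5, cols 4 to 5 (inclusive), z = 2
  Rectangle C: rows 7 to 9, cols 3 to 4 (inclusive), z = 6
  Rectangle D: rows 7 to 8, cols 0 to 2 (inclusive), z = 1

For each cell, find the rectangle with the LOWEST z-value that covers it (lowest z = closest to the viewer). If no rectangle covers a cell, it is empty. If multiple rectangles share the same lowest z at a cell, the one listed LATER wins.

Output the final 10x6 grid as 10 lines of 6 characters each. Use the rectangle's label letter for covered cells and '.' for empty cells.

......
......
......
....AA
....BB
....BB
....AA
DDDCAA
DDDCC.
...CC.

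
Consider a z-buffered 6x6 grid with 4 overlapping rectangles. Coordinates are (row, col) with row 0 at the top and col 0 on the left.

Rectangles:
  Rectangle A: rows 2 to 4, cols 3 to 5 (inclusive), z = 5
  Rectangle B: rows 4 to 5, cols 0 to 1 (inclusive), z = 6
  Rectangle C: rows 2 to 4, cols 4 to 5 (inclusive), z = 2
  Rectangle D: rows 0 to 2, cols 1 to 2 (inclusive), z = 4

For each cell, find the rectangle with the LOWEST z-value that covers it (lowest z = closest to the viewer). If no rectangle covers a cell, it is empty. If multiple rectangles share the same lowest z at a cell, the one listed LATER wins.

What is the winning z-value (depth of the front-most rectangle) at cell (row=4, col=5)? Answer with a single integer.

Check cell (4,5):
  A: rows 2-4 cols 3-5 z=5 -> covers; best now A (z=5)
  B: rows 4-5 cols 0-1 -> outside (col miss)
  C: rows 2-4 cols 4-5 z=2 -> covers; best now C (z=2)
  D: rows 0-2 cols 1-2 -> outside (row miss)
Winner: C at z=2

Answer: 2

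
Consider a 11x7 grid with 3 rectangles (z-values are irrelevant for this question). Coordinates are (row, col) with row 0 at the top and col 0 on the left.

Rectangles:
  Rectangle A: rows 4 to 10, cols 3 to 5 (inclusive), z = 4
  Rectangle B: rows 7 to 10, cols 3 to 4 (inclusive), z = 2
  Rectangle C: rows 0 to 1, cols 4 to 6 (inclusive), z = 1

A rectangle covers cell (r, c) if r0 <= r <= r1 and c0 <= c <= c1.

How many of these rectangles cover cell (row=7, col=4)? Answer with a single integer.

Answer: 2

Derivation:
Check cell (7,4):
  A: rows 4-10 cols 3-5 -> covers
  B: rows 7-10 cols 3-4 -> covers
  C: rows 0-1 cols 4-6 -> outside (row miss)
Count covering = 2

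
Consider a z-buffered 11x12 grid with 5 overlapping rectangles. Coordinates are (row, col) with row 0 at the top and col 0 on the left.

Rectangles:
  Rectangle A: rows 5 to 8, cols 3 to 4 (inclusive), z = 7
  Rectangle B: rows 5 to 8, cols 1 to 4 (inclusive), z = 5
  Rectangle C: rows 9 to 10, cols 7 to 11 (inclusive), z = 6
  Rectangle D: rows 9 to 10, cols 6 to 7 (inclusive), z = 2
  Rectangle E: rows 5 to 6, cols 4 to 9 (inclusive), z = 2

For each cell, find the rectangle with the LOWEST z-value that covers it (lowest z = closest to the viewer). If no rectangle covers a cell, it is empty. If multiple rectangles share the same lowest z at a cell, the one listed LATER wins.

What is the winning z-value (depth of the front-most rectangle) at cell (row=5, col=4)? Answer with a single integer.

Check cell (5,4):
  A: rows 5-8 cols 3-4 z=7 -> covers; best now A (z=7)
  B: rows 5-8 cols 1-4 z=5 -> covers; best now B (z=5)
  C: rows 9-10 cols 7-11 -> outside (row miss)
  D: rows 9-10 cols 6-7 -> outside (row miss)
  E: rows 5-6 cols 4-9 z=2 -> covers; best now E (z=2)
Winner: E at z=2

Answer: 2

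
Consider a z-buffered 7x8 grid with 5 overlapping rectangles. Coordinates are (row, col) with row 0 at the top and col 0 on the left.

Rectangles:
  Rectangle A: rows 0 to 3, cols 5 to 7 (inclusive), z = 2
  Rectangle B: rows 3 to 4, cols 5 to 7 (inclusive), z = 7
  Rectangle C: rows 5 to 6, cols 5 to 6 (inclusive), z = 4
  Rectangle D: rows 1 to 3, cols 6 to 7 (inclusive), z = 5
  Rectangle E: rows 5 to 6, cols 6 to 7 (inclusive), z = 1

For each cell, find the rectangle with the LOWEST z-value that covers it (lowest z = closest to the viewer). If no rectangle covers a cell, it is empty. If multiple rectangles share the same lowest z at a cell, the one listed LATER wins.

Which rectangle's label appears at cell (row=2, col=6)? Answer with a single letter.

Check cell (2,6):
  A: rows 0-3 cols 5-7 z=2 -> covers; best now A (z=2)
  B: rows 3-4 cols 5-7 -> outside (row miss)
  C: rows 5-6 cols 5-6 -> outside (row miss)
  D: rows 1-3 cols 6-7 z=5 -> covers; best now A (z=2)
  E: rows 5-6 cols 6-7 -> outside (row miss)
Winner: A at z=2

Answer: A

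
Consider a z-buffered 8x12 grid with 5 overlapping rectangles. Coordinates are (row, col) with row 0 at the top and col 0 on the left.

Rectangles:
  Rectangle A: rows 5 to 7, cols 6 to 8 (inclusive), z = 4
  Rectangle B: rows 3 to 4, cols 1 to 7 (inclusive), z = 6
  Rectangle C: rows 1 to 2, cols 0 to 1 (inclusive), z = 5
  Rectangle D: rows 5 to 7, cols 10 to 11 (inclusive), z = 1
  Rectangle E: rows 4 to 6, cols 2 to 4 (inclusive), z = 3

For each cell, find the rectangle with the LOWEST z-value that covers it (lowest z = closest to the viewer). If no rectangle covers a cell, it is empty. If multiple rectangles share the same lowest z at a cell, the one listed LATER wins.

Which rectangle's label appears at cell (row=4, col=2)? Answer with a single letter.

Check cell (4,2):
  A: rows 5-7 cols 6-8 -> outside (row miss)
  B: rows 3-4 cols 1-7 z=6 -> covers; best now B (z=6)
  C: rows 1-2 cols 0-1 -> outside (row miss)
  D: rows 5-7 cols 10-11 -> outside (row miss)
  E: rows 4-6 cols 2-4 z=3 -> covers; best now E (z=3)
Winner: E at z=3

Answer: E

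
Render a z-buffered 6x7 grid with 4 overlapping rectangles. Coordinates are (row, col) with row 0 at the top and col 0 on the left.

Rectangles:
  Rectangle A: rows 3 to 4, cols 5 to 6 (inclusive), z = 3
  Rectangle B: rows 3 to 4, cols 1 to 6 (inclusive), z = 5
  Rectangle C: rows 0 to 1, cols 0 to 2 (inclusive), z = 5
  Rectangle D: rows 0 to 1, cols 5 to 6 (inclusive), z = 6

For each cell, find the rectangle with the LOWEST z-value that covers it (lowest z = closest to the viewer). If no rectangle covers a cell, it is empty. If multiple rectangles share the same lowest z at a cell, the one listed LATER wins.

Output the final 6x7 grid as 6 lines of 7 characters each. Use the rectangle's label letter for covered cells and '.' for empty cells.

CCC..DD
CCC..DD
.......
.BBBBAA
.BBBBAA
.......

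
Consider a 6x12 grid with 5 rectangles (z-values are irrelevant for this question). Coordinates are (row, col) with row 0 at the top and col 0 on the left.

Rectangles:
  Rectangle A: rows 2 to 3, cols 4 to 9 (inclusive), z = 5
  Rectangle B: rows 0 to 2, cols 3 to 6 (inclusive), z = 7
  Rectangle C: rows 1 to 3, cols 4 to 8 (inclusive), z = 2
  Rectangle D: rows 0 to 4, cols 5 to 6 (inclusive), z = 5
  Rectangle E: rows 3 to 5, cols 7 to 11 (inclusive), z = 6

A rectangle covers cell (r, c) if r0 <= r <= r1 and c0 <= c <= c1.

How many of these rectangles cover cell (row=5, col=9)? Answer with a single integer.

Check cell (5,9):
  A: rows 2-3 cols 4-9 -> outside (row miss)
  B: rows 0-2 cols 3-6 -> outside (row miss)
  C: rows 1-3 cols 4-8 -> outside (row miss)
  D: rows 0-4 cols 5-6 -> outside (row miss)
  E: rows 3-5 cols 7-11 -> covers
Count covering = 1

Answer: 1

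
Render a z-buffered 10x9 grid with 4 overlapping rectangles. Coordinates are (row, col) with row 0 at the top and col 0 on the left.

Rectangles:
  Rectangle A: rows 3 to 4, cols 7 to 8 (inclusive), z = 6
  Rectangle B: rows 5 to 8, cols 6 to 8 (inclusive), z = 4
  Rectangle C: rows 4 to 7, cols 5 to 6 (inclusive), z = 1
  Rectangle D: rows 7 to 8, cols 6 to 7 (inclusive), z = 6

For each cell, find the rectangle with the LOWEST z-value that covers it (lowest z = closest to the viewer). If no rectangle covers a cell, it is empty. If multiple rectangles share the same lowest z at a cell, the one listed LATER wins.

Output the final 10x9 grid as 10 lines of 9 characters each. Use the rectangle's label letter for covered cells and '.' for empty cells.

.........
.........
.........
.......AA
.....CCAA
.....CCBB
.....CCBB
.....CCBB
......BBB
.........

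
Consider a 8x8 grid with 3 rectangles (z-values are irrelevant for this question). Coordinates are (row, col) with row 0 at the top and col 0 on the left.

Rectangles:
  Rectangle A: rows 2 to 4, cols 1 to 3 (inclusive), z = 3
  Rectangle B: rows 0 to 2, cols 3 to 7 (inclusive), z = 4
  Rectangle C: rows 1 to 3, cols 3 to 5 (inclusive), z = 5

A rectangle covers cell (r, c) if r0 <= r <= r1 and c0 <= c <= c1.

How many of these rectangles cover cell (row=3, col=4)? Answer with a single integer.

Check cell (3,4):
  A: rows 2-4 cols 1-3 -> outside (col miss)
  B: rows 0-2 cols 3-7 -> outside (row miss)
  C: rows 1-3 cols 3-5 -> covers
Count covering = 1

Answer: 1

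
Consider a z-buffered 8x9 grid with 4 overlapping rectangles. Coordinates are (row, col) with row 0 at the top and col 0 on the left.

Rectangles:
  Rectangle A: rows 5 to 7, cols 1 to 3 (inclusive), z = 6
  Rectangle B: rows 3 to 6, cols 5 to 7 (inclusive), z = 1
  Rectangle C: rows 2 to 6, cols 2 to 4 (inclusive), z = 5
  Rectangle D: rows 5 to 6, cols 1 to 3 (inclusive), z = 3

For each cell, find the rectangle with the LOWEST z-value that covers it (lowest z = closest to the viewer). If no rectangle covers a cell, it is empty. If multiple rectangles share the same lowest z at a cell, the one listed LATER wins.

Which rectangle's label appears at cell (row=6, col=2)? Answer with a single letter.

Check cell (6,2):
  A: rows 5-7 cols 1-3 z=6 -> covers; best now A (z=6)
  B: rows 3-6 cols 5-7 -> outside (col miss)
  C: rows 2-6 cols 2-4 z=5 -> covers; best now C (z=5)
  D: rows 5-6 cols 1-3 z=3 -> covers; best now D (z=3)
Winner: D at z=3

Answer: D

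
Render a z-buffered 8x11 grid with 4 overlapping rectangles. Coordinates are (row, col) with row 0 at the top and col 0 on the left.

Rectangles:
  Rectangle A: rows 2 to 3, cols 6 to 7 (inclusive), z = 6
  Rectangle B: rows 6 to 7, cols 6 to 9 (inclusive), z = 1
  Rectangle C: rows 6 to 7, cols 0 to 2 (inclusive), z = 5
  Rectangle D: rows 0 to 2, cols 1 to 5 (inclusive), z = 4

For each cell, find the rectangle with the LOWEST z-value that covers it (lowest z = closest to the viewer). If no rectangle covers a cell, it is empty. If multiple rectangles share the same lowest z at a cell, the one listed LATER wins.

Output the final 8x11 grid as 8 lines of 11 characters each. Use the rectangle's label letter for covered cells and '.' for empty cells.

.DDDDD.....
.DDDDD.....
.DDDDDAA...
......AA...
...........
...........
CCC...BBBB.
CCC...BBBB.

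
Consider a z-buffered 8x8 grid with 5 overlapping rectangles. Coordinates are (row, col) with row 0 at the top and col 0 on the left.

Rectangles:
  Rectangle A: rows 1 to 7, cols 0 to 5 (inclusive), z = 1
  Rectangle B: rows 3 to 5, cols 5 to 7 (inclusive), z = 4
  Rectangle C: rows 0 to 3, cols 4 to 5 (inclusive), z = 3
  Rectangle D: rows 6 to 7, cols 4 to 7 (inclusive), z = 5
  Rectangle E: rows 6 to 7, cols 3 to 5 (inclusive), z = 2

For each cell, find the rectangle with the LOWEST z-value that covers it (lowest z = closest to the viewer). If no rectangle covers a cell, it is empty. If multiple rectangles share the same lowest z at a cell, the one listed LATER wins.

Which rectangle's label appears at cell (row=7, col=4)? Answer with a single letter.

Answer: A

Derivation:
Check cell (7,4):
  A: rows 1-7 cols 0-5 z=1 -> covers; best now A (z=1)
  B: rows 3-5 cols 5-7 -> outside (row miss)
  C: rows 0-3 cols 4-5 -> outside (row miss)
  D: rows 6-7 cols 4-7 z=5 -> covers; best now A (z=1)
  E: rows 6-7 cols 3-5 z=2 -> covers; best now A (z=1)
Winner: A at z=1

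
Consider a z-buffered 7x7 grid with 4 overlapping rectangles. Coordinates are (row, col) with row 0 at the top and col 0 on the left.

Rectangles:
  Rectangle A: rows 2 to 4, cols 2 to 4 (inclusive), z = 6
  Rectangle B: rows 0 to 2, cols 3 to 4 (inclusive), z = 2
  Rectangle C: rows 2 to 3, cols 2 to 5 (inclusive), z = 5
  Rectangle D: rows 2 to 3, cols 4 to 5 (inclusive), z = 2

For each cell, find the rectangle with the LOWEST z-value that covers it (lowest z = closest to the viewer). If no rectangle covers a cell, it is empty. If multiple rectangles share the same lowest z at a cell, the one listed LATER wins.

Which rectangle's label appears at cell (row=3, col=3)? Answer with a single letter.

Answer: C

Derivation:
Check cell (3,3):
  A: rows 2-4 cols 2-4 z=6 -> covers; best now A (z=6)
  B: rows 0-2 cols 3-4 -> outside (row miss)
  C: rows 2-3 cols 2-5 z=5 -> covers; best now C (z=5)
  D: rows 2-3 cols 4-5 -> outside (col miss)
Winner: C at z=5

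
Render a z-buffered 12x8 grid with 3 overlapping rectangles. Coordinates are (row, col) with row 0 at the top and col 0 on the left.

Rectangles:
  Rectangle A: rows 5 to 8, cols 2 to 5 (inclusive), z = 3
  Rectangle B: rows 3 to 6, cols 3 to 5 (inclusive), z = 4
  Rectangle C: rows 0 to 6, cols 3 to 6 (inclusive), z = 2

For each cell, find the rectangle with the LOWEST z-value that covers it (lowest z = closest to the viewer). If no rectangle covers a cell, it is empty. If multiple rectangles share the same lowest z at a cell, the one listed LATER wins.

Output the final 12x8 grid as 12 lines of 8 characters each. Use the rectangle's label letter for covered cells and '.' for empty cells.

...CCCC.
...CCCC.
...CCCC.
...CCCC.
...CCCC.
..ACCCC.
..ACCCC.
..AAAA..
..AAAA..
........
........
........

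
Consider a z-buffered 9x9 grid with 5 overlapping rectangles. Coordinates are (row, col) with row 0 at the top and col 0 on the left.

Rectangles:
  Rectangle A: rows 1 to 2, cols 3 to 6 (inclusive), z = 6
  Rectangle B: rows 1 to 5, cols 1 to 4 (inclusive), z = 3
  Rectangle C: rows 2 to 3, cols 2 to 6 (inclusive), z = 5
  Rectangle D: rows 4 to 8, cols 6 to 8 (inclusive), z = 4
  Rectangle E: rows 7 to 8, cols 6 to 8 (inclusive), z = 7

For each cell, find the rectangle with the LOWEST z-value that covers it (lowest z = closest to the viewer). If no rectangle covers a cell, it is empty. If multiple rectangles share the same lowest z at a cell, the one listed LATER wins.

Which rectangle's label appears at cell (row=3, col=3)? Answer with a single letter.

Check cell (3,3):
  A: rows 1-2 cols 3-6 -> outside (row miss)
  B: rows 1-5 cols 1-4 z=3 -> covers; best now B (z=3)
  C: rows 2-3 cols 2-6 z=5 -> covers; best now B (z=3)
  D: rows 4-8 cols 6-8 -> outside (row miss)
  E: rows 7-8 cols 6-8 -> outside (row miss)
Winner: B at z=3

Answer: B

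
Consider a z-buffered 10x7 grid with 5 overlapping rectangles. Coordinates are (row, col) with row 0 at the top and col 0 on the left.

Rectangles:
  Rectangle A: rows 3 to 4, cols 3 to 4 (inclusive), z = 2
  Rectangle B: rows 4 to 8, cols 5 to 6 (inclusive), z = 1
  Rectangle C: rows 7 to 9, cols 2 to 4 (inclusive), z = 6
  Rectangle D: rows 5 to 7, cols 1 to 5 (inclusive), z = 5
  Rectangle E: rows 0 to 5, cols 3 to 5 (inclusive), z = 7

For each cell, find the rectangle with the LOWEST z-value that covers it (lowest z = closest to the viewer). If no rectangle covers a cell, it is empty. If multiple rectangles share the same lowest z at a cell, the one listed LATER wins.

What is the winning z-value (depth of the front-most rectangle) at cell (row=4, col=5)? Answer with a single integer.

Answer: 1

Derivation:
Check cell (4,5):
  A: rows 3-4 cols 3-4 -> outside (col miss)
  B: rows 4-8 cols 5-6 z=1 -> covers; best now B (z=1)
  C: rows 7-9 cols 2-4 -> outside (row miss)
  D: rows 5-7 cols 1-5 -> outside (row miss)
  E: rows 0-5 cols 3-5 z=7 -> covers; best now B (z=1)
Winner: B at z=1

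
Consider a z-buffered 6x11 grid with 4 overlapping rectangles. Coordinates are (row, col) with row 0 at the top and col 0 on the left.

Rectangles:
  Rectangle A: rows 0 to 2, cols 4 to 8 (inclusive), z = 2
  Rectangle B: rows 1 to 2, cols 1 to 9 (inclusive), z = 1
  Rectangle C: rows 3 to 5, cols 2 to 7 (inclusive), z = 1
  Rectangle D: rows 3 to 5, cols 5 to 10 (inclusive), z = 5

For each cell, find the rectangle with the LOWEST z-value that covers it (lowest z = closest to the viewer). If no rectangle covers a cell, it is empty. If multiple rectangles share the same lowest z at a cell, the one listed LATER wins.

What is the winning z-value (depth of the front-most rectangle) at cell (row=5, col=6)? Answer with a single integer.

Check cell (5,6):
  A: rows 0-2 cols 4-8 -> outside (row miss)
  B: rows 1-2 cols 1-9 -> outside (row miss)
  C: rows 3-5 cols 2-7 z=1 -> covers; best now C (z=1)
  D: rows 3-5 cols 5-10 z=5 -> covers; best now C (z=1)
Winner: C at z=1

Answer: 1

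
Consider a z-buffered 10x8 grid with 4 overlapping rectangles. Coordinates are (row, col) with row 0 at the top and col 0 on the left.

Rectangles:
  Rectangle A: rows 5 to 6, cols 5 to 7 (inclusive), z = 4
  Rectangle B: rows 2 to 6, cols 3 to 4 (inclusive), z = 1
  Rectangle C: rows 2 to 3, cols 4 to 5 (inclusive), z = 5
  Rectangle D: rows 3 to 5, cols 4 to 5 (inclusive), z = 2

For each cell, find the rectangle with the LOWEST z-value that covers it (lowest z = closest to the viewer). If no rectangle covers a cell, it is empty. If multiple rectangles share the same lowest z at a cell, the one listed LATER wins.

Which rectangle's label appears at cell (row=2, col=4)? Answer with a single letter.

Check cell (2,4):
  A: rows 5-6 cols 5-7 -> outside (row miss)
  B: rows 2-6 cols 3-4 z=1 -> covers; best now B (z=1)
  C: rows 2-3 cols 4-5 z=5 -> covers; best now B (z=1)
  D: rows 3-5 cols 4-5 -> outside (row miss)
Winner: B at z=1

Answer: B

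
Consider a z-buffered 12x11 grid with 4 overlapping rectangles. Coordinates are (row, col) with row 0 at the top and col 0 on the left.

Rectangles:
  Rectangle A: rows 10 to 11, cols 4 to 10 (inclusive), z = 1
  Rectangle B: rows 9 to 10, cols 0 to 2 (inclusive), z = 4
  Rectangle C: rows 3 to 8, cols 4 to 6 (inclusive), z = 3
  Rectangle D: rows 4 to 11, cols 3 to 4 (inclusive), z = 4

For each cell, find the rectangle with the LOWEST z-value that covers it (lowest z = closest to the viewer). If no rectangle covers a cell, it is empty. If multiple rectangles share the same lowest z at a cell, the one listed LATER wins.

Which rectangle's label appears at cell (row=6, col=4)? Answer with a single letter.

Check cell (6,4):
  A: rows 10-11 cols 4-10 -> outside (row miss)
  B: rows 9-10 cols 0-2 -> outside (row miss)
  C: rows 3-8 cols 4-6 z=3 -> covers; best now C (z=3)
  D: rows 4-11 cols 3-4 z=4 -> covers; best now C (z=3)
Winner: C at z=3

Answer: C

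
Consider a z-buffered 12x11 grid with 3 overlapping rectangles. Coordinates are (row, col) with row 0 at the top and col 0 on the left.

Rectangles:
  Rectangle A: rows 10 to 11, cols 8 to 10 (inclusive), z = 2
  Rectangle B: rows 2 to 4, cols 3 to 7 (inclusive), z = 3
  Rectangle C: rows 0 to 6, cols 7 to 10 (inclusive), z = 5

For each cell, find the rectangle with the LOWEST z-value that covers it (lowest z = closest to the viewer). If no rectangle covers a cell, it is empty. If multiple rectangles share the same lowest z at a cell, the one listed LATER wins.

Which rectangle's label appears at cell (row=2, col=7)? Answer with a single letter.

Answer: B

Derivation:
Check cell (2,7):
  A: rows 10-11 cols 8-10 -> outside (row miss)
  B: rows 2-4 cols 3-7 z=3 -> covers; best now B (z=3)
  C: rows 0-6 cols 7-10 z=5 -> covers; best now B (z=3)
Winner: B at z=3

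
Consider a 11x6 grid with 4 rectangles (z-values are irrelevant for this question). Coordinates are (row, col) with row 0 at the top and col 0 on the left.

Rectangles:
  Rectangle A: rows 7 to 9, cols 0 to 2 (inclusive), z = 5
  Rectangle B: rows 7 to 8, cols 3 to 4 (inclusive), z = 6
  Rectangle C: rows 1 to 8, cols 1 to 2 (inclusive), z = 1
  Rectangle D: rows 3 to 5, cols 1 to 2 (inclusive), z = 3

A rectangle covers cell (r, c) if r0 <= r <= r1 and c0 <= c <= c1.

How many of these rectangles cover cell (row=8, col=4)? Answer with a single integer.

Answer: 1

Derivation:
Check cell (8,4):
  A: rows 7-9 cols 0-2 -> outside (col miss)
  B: rows 7-8 cols 3-4 -> covers
  C: rows 1-8 cols 1-2 -> outside (col miss)
  D: rows 3-5 cols 1-2 -> outside (row miss)
Count covering = 1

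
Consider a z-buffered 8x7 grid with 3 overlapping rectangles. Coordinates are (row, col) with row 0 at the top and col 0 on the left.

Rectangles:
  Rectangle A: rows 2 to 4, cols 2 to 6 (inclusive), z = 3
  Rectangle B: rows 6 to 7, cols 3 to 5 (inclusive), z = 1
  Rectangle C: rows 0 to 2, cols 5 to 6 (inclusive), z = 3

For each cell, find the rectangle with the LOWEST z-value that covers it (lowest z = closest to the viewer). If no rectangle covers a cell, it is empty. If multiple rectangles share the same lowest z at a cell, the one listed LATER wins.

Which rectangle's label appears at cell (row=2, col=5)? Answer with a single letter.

Answer: C

Derivation:
Check cell (2,5):
  A: rows 2-4 cols 2-6 z=3 -> covers; best now A (z=3)
  B: rows 6-7 cols 3-5 -> outside (row miss)
  C: rows 0-2 cols 5-6 z=3 -> covers; best now C (z=3)
Winner: C at z=3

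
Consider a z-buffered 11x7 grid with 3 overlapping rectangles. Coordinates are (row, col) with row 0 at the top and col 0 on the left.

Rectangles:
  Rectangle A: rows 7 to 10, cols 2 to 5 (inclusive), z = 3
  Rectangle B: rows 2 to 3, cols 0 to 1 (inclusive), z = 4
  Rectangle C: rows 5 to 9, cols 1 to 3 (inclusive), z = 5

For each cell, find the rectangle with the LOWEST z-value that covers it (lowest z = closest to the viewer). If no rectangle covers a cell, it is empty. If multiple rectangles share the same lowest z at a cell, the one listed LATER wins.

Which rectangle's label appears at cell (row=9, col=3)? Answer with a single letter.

Answer: A

Derivation:
Check cell (9,3):
  A: rows 7-10 cols 2-5 z=3 -> covers; best now A (z=3)
  B: rows 2-3 cols 0-1 -> outside (row miss)
  C: rows 5-9 cols 1-3 z=5 -> covers; best now A (z=3)
Winner: A at z=3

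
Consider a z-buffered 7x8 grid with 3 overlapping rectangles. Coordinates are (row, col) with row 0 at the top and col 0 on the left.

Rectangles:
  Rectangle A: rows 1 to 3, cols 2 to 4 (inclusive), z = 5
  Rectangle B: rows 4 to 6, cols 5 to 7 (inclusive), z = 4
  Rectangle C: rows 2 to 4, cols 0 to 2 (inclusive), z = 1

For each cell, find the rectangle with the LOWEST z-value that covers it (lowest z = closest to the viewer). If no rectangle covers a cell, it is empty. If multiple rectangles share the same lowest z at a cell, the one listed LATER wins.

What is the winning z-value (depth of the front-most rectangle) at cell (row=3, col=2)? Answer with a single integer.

Answer: 1

Derivation:
Check cell (3,2):
  A: rows 1-3 cols 2-4 z=5 -> covers; best now A (z=5)
  B: rows 4-6 cols 5-7 -> outside (row miss)
  C: rows 2-4 cols 0-2 z=1 -> covers; best now C (z=1)
Winner: C at z=1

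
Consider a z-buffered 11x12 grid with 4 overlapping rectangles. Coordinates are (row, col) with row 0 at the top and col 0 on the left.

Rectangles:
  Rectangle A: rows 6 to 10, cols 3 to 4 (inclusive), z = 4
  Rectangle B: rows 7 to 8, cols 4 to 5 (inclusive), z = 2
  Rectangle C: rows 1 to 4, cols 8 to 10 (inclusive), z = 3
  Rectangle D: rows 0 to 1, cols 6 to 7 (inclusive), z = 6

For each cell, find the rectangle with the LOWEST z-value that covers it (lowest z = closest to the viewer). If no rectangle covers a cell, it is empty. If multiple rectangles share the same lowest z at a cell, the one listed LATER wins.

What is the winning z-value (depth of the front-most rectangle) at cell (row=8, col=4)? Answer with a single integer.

Answer: 2

Derivation:
Check cell (8,4):
  A: rows 6-10 cols 3-4 z=4 -> covers; best now A (z=4)
  B: rows 7-8 cols 4-5 z=2 -> covers; best now B (z=2)
  C: rows 1-4 cols 8-10 -> outside (row miss)
  D: rows 0-1 cols 6-7 -> outside (row miss)
Winner: B at z=2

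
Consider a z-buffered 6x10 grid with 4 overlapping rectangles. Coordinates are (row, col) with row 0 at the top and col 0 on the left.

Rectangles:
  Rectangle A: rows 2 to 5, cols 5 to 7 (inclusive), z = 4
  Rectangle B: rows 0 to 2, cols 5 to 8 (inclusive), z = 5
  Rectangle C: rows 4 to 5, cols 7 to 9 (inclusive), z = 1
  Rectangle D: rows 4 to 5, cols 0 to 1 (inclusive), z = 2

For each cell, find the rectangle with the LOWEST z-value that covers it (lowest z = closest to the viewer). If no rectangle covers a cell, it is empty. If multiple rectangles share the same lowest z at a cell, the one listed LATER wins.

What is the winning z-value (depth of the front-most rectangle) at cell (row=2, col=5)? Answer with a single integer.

Answer: 4

Derivation:
Check cell (2,5):
  A: rows 2-5 cols 5-7 z=4 -> covers; best now A (z=4)
  B: rows 0-2 cols 5-8 z=5 -> covers; best now A (z=4)
  C: rows 4-5 cols 7-9 -> outside (row miss)
  D: rows 4-5 cols 0-1 -> outside (row miss)
Winner: A at z=4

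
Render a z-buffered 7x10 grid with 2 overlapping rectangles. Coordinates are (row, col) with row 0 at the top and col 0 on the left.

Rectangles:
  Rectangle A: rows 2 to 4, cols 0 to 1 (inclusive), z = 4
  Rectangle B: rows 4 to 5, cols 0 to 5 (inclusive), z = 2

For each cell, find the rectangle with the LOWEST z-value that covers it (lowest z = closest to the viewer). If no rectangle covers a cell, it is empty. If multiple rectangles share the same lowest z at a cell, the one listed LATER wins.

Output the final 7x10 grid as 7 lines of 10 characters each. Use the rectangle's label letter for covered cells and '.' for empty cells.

..........
..........
AA........
AA........
BBBBBB....
BBBBBB....
..........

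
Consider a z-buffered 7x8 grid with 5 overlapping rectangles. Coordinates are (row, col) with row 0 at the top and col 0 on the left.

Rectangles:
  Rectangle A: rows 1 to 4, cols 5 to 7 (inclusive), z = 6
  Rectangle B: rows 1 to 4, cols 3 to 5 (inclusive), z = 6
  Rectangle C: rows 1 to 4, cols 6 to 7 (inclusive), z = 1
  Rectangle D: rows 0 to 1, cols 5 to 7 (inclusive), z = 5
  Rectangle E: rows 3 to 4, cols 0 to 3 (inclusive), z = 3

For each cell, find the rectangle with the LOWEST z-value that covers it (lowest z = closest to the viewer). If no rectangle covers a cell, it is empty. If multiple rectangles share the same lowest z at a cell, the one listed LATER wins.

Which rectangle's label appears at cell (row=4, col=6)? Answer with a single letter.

Answer: C

Derivation:
Check cell (4,6):
  A: rows 1-4 cols 5-7 z=6 -> covers; best now A (z=6)
  B: rows 1-4 cols 3-5 -> outside (col miss)
  C: rows 1-4 cols 6-7 z=1 -> covers; best now C (z=1)
  D: rows 0-1 cols 5-7 -> outside (row miss)
  E: rows 3-4 cols 0-3 -> outside (col miss)
Winner: C at z=1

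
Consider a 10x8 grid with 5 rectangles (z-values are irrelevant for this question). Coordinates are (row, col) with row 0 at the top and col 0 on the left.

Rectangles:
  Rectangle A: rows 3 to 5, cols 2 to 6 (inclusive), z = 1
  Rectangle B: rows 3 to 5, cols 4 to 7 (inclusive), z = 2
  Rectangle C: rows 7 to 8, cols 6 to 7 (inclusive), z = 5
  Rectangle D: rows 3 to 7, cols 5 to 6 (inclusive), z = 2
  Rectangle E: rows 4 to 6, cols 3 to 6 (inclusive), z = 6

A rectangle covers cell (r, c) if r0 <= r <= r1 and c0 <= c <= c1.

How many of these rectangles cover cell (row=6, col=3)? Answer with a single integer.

Check cell (6,3):
  A: rows 3-5 cols 2-6 -> outside (row miss)
  B: rows 3-5 cols 4-7 -> outside (row miss)
  C: rows 7-8 cols 6-7 -> outside (row miss)
  D: rows 3-7 cols 5-6 -> outside (col miss)
  E: rows 4-6 cols 3-6 -> covers
Count covering = 1

Answer: 1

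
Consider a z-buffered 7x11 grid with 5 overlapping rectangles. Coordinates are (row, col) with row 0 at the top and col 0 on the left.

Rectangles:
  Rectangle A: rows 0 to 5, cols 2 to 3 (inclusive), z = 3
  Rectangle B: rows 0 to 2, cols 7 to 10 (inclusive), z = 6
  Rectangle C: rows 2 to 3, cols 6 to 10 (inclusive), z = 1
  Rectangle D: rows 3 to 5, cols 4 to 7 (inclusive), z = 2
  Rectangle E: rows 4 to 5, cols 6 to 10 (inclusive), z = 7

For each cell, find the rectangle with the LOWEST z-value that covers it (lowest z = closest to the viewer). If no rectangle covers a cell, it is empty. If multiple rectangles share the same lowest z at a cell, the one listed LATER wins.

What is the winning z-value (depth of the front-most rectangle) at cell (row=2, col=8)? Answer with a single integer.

Check cell (2,8):
  A: rows 0-5 cols 2-3 -> outside (col miss)
  B: rows 0-2 cols 7-10 z=6 -> covers; best now B (z=6)
  C: rows 2-3 cols 6-10 z=1 -> covers; best now C (z=1)
  D: rows 3-5 cols 4-7 -> outside (row miss)
  E: rows 4-5 cols 6-10 -> outside (row miss)
Winner: C at z=1

Answer: 1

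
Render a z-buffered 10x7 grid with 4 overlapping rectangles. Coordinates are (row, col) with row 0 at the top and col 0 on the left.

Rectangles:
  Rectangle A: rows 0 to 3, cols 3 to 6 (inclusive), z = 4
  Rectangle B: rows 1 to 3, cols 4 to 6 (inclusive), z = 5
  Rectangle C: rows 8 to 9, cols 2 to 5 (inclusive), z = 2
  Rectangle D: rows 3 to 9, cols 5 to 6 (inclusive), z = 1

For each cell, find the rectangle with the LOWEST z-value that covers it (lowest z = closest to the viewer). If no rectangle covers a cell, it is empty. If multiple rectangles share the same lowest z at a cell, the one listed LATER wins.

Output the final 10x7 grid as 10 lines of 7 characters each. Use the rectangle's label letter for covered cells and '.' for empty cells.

...AAAA
...AAAA
...AAAA
...AADD
.....DD
.....DD
.....DD
.....DD
..CCCDD
..CCCDD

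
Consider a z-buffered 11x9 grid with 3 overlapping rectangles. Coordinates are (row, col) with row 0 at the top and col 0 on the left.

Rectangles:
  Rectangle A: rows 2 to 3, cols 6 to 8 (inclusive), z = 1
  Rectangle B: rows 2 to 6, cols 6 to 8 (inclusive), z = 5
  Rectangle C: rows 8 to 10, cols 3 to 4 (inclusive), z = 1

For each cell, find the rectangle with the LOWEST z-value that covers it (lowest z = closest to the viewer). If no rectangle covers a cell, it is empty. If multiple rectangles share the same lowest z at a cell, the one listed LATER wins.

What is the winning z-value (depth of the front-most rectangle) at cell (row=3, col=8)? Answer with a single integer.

Answer: 1

Derivation:
Check cell (3,8):
  A: rows 2-3 cols 6-8 z=1 -> covers; best now A (z=1)
  B: rows 2-6 cols 6-8 z=5 -> covers; best now A (z=1)
  C: rows 8-10 cols 3-4 -> outside (row miss)
Winner: A at z=1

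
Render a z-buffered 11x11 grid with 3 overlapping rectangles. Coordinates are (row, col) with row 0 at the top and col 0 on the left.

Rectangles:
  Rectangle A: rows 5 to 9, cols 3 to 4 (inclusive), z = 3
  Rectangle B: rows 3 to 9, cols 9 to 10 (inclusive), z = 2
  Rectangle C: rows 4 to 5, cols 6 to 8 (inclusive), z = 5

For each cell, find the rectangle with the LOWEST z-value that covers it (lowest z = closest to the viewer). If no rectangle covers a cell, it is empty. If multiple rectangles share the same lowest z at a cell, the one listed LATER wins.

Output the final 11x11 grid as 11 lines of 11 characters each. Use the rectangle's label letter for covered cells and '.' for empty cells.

...........
...........
...........
.........BB
......CCCBB
...AA.CCCBB
...AA....BB
...AA....BB
...AA....BB
...AA....BB
...........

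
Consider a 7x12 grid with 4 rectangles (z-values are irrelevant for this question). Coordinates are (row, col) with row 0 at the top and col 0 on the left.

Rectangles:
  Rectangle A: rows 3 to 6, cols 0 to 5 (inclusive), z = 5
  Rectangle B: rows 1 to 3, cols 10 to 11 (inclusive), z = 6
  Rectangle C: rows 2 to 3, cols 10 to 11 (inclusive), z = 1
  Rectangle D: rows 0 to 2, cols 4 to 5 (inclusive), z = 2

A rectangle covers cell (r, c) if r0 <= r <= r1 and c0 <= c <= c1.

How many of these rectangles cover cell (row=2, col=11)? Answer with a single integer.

Check cell (2,11):
  A: rows 3-6 cols 0-5 -> outside (row miss)
  B: rows 1-3 cols 10-11 -> covers
  C: rows 2-3 cols 10-11 -> covers
  D: rows 0-2 cols 4-5 -> outside (col miss)
Count covering = 2

Answer: 2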